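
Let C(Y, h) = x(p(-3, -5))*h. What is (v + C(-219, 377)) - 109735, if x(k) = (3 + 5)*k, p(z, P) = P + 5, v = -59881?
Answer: -169616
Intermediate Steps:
p(z, P) = 5 + P
x(k) = 8*k
C(Y, h) = 0 (C(Y, h) = (8*(5 - 5))*h = (8*0)*h = 0*h = 0)
(v + C(-219, 377)) - 109735 = (-59881 + 0) - 109735 = -59881 - 109735 = -169616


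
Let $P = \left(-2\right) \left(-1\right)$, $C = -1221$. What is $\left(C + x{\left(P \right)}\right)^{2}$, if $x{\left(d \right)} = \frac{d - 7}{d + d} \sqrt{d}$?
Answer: $\frac{11926753}{8} + \frac{6105 \sqrt{2}}{2} \approx 1.4952 \cdot 10^{6}$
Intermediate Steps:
$P = 2$
$x{\left(d \right)} = \frac{-7 + d}{2 \sqrt{d}}$ ($x{\left(d \right)} = \frac{-7 + d}{2 d} \sqrt{d} = \frac{-7 + d}{2 \sqrt{d}}$)
$\left(C + x{\left(P \right)}\right)^{2} = \left(-1221 + \frac{-7 + 2}{2 \sqrt{2}}\right)^{2} = \left(-1221 + \frac{1}{2} \frac{\sqrt{2}}{2} \left(-5\right)\right)^{2} = \left(-1221 - \frac{5 \sqrt{2}}{4}\right)^{2}$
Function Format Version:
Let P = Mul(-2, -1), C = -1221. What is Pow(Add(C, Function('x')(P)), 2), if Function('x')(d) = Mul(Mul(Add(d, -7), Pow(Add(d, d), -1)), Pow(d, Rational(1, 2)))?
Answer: Add(Rational(11926753, 8), Mul(Rational(6105, 2), Pow(2, Rational(1, 2)))) ≈ 1.4952e+6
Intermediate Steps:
P = 2
Function('x')(d) = Mul(Rational(1, 2), Pow(d, Rational(-1, 2)), Add(-7, d)) (Function('x')(d) = Mul(Mul(Add(-7, d), Pow(Mul(2, d), -1)), Pow(d, Rational(1, 2))) = Mul(Mul(Add(-7, d), Mul(Rational(1, 2), Pow(d, -1))), Pow(d, Rational(1, 2))) = Mul(Mul(Rational(1, 2), Pow(d, -1), Add(-7, d)), Pow(d, Rational(1, 2))) = Mul(Rational(1, 2), Pow(d, Rational(-1, 2)), Add(-7, d)))
Pow(Add(C, Function('x')(P)), 2) = Pow(Add(-1221, Mul(Rational(1, 2), Pow(2, Rational(-1, 2)), Add(-7, 2))), 2) = Pow(Add(-1221, Mul(Rational(1, 2), Mul(Rational(1, 2), Pow(2, Rational(1, 2))), -5)), 2) = Pow(Add(-1221, Mul(Rational(-5, 4), Pow(2, Rational(1, 2)))), 2)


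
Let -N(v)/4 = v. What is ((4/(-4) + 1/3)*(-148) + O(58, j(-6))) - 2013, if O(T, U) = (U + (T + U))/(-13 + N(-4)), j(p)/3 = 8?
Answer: -1879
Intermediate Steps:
j(p) = 24 (j(p) = 3*8 = 24)
N(v) = -4*v
O(T, U) = T/3 + 2*U/3 (O(T, U) = (U + (T + U))/(-13 - 4*(-4)) = (T + 2*U)/(-13 + 16) = (T + 2*U)/3 = (T + 2*U)*(⅓) = T/3 + 2*U/3)
((4/(-4) + 1/3)*(-148) + O(58, j(-6))) - 2013 = ((4/(-4) + 1/3)*(-148) + ((⅓)*58 + (⅔)*24)) - 2013 = ((4*(-¼) + 1*(⅓))*(-148) + (58/3 + 16)) - 2013 = ((-1 + ⅓)*(-148) + 106/3) - 2013 = (-⅔*(-148) + 106/3) - 2013 = (296/3 + 106/3) - 2013 = 134 - 2013 = -1879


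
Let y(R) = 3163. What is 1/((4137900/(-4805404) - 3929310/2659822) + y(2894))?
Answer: 145244537251/459068834967583 ≈ 0.00031639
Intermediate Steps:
1/((4137900/(-4805404) - 3929310/2659822) + y(2894)) = 1/((4137900/(-4805404) - 3929310/2659822) + 3163) = 1/((4137900*(-1/4805404) - 3929310*1/2659822) + 3163) = 1/((-1034475/1201351 - 178605/120901) + 3163) = 1/(-339636357330/145244537251 + 3163) = 1/(459068834967583/145244537251) = 145244537251/459068834967583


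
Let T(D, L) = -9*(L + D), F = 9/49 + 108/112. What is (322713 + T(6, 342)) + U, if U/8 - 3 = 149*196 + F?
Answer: 27109063/49 ≈ 5.5325e+5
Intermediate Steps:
F = 225/196 (F = 9*(1/49) + 108*(1/112) = 9/49 + 27/28 = 225/196 ≈ 1.1480)
T(D, L) = -9*D - 9*L (T(D, L) = -9*(D + L) = -9*D - 9*L)
U = 11449594/49 (U = 24 + 8*(149*196 + 225/196) = 24 + 8*(29204 + 225/196) = 24 + 8*(5724209/196) = 24 + 11448418/49 = 11449594/49 ≈ 2.3367e+5)
(322713 + T(6, 342)) + U = (322713 + (-9*6 - 9*342)) + 11449594/49 = (322713 + (-54 - 3078)) + 11449594/49 = (322713 - 3132) + 11449594/49 = 319581 + 11449594/49 = 27109063/49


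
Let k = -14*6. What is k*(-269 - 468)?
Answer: 61908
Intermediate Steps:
k = -84
k*(-269 - 468) = -84*(-269 - 468) = -84*(-737) = 61908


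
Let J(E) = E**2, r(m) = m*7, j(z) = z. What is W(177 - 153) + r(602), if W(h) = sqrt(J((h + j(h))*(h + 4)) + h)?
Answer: 4214 + 2*sqrt(451590) ≈ 5558.0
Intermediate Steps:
r(m) = 7*m
W(h) = sqrt(h + 4*h**2*(4 + h)**2) (W(h) = sqrt(((h + h)*(h + 4))**2 + h) = sqrt(((2*h)*(4 + h))**2 + h) = sqrt((2*h*(4 + h))**2 + h) = sqrt(4*h**2*(4 + h)**2 + h) = sqrt(h + 4*h**2*(4 + h)**2))
W(177 - 153) + r(602) = sqrt((177 - 153)*(1 + 4*(177 - 153)*(4 + (177 - 153))**2)) + 7*602 = sqrt(24*(1 + 4*24*(4 + 24)**2)) + 4214 = sqrt(24*(1 + 4*24*28**2)) + 4214 = sqrt(24*(1 + 4*24*784)) + 4214 = sqrt(24*(1 + 75264)) + 4214 = sqrt(24*75265) + 4214 = sqrt(1806360) + 4214 = 2*sqrt(451590) + 4214 = 4214 + 2*sqrt(451590)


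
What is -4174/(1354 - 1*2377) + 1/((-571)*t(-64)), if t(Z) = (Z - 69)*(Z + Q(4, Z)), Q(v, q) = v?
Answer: 2113240433/517931260 ≈ 4.0802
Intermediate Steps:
t(Z) = (-69 + Z)*(4 + Z) (t(Z) = (Z - 69)*(Z + 4) = (-69 + Z)*(4 + Z))
-4174/(1354 - 1*2377) + 1/((-571)*t(-64)) = -4174/(1354 - 1*2377) + 1/((-571)*(-276 + (-64)² - 65*(-64))) = -4174/(1354 - 2377) - 1/(571*(-276 + 4096 + 4160)) = -4174/(-1023) - 1/571/7980 = -4174*(-1/1023) - 1/571*1/7980 = 4174/1023 - 1/4556580 = 2113240433/517931260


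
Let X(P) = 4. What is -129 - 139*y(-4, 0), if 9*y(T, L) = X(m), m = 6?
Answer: -1717/9 ≈ -190.78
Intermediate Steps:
y(T, L) = 4/9 (y(T, L) = (⅑)*4 = 4/9)
-129 - 139*y(-4, 0) = -129 - 139*4/9 = -129 - 556/9 = -1717/9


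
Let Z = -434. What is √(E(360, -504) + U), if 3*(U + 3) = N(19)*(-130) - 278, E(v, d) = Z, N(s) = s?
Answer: I*√1353 ≈ 36.783*I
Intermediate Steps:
E(v, d) = -434
U = -919 (U = -3 + (19*(-130) - 278)/3 = -3 + (-2470 - 278)/3 = -3 + (⅓)*(-2748) = -3 - 916 = -919)
√(E(360, -504) + U) = √(-434 - 919) = √(-1353) = I*√1353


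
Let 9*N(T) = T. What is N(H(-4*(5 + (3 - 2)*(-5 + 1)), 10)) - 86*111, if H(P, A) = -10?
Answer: -85924/9 ≈ -9547.1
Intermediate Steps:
N(T) = T/9
N(H(-4*(5 + (3 - 2)*(-5 + 1)), 10)) - 86*111 = (⅑)*(-10) - 86*111 = -10/9 - 1*9546 = -10/9 - 9546 = -85924/9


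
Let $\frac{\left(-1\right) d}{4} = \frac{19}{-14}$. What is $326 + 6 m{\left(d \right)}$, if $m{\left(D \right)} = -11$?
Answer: $260$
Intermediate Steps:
$d = \frac{38}{7}$ ($d = - 4 \frac{19}{-14} = - 4 \cdot 19 \left(- \frac{1}{14}\right) = \left(-4\right) \left(- \frac{19}{14}\right) = \frac{38}{7} \approx 5.4286$)
$326 + 6 m{\left(d \right)} = 326 + 6 \left(-11\right) = 326 - 66 = 260$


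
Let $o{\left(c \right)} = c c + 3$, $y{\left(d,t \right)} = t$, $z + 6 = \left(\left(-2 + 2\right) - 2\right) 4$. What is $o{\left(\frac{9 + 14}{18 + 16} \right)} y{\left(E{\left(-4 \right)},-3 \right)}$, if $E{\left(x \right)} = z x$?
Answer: $- \frac{11991}{1156} \approx -10.373$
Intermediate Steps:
$z = -14$ ($z = -6 + \left(\left(-2 + 2\right) - 2\right) 4 = -6 + \left(0 - 2\right) 4 = -6 - 8 = -14$)
$E{\left(x \right)} = - 14 x$
$o{\left(c \right)} = 3 + c^{2}$ ($o{\left(c \right)} = c^{2} + 3 = 3 + c^{2}$)
$o{\left(\frac{9 + 14}{18 + 16} \right)} y{\left(E{\left(-4 \right)},-3 \right)} = \left(3 + \left(\frac{9 + 14}{18 + 16}\right)^{2}\right) \left(-3\right) = \left(3 + \left(\frac{23}{34}\right)^{2}\right) \left(-3\right) = \left(3 + \frac{529}{1156}\right) \left(-3\right) = \frac{3997}{1156} \left(-3\right) = - \frac{11991}{1156}$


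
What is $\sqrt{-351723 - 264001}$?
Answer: $2 i \sqrt{153931} \approx 784.68 i$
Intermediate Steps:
$\sqrt{-351723 - 264001} = \sqrt{-615724} = 2 i \sqrt{153931}$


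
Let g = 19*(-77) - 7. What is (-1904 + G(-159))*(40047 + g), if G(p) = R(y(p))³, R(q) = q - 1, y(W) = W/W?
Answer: -73450608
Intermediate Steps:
y(W) = 1
g = -1470 (g = -1463 - 7 = -1470)
R(q) = -1 + q
G(p) = 0 (G(p) = (-1 + 1)³ = 0³ = 0)
(-1904 + G(-159))*(40047 + g) = (-1904 + 0)*(40047 - 1470) = -1904*38577 = -73450608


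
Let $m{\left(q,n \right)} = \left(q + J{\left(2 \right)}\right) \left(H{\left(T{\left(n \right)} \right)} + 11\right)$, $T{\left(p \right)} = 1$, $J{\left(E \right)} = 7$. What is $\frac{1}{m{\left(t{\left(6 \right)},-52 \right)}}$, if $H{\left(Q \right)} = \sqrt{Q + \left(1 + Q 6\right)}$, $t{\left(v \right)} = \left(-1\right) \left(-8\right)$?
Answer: $\frac{11}{1695} - \frac{2 \sqrt{2}}{1695} \approx 0.004821$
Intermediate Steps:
$t{\left(v \right)} = 8$
$H{\left(Q \right)} = \sqrt{1 + 7 Q}$ ($H{\left(Q \right)} = \sqrt{Q + \left(1 + 6 Q\right)} = \sqrt{1 + 7 Q}$)
$m{\left(q,n \right)} = \left(7 + q\right) \left(11 + 2 \sqrt{2}\right)$ ($m{\left(q,n \right)} = \left(q + 7\right) \left(\sqrt{1 + 7 \cdot 1} + 11\right) = \left(7 + q\right) \left(\sqrt{1 + 7} + 11\right) = \left(7 + q\right) \left(\sqrt{8} + 11\right) = \left(7 + q\right) \left(2 \sqrt{2} + 11\right) = \left(7 + q\right) \left(11 + 2 \sqrt{2}\right)$)
$\frac{1}{m{\left(t{\left(6 \right)},-52 \right)}} = \frac{1}{77 + 11 \cdot 8 + 14 \sqrt{2} + 2 \cdot 8 \sqrt{2}} = \frac{1}{77 + 88 + 14 \sqrt{2} + 16 \sqrt{2}} = \frac{1}{165 + 30 \sqrt{2}}$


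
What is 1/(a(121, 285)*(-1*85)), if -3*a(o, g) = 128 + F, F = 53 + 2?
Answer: 1/5185 ≈ 0.00019286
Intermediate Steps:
F = 55
a(o, g) = -61 (a(o, g) = -(128 + 55)/3 = -⅓*183 = -61)
1/(a(121, 285)*(-1*85)) = 1/(-(-61)*85) = 1/(-61*(-85)) = 1/5185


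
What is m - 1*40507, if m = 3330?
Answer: -37177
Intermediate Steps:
m - 1*40507 = 3330 - 1*40507 = 3330 - 40507 = -37177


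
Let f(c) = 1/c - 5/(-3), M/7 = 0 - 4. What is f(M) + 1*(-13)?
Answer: -955/84 ≈ -11.369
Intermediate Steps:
M = -28 (M = 7*(0 - 4) = 7*(-4) = -28)
f(c) = 5/3 + 1/c (f(c) = 1/c - 5*(-1/3) = 1/c + 5/3 = 5/3 + 1/c)
f(M) + 1*(-13) = (5/3 + 1/(-28)) + 1*(-13) = (5/3 - 1/28) - 13 = 137/84 - 13 = -955/84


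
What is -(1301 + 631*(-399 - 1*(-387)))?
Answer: 6271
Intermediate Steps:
-(1301 + 631*(-399 - 1*(-387))) = -(1301 + 631*(-399 + 387)) = -(1301 + 631*(-12)) = -(1301 - 7572) = -1*(-6271) = 6271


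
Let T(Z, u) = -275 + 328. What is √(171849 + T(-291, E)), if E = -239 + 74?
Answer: √171902 ≈ 414.61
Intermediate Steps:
E = -165
T(Z, u) = 53
√(171849 + T(-291, E)) = √(171849 + 53) = √171902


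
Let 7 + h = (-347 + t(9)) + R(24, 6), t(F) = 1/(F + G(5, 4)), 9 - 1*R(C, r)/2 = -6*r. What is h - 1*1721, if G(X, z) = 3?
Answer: -23819/12 ≈ -1984.9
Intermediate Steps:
R(C, r) = 18 + 12*r (R(C, r) = 18 - (-12)*r = 18 + 12*r)
t(F) = 1/(3 + F) (t(F) = 1/(F + 3) = 1/(3 + F))
h = -3167/12 (h = -7 + ((-347 + 1/(3 + 9)) + (18 + 12*6)) = -7 + ((-347 + 1/12) + (18 + 72)) = -7 + ((-347 + 1/12) + 90) = -7 + (-4163/12 + 90) = -7 - 3083/12 = -3167/12 ≈ -263.92)
h - 1*1721 = -3167/12 - 1*1721 = -3167/12 - 1721 = -23819/12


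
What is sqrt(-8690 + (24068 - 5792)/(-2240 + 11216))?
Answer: I*sqrt(1215237639)/374 ≈ 93.209*I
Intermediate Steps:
sqrt(-8690 + (24068 - 5792)/(-2240 + 11216)) = sqrt(-8690 + 18276/8976) = sqrt(-8690 + 18276*(1/8976)) = sqrt(-8690 + 1523/748) = sqrt(-6498597/748) = I*sqrt(1215237639)/374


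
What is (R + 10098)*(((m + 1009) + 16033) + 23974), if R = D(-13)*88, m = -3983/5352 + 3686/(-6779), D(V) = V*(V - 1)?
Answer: 19429642496335643/18140604 ≈ 1.0711e+9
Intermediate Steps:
D(V) = V*(-1 + V)
m = -46728229/36281208 (m = -3983*1/5352 + 3686*(-1/6779) = -3983/5352 - 3686/6779 = -46728229/36281208 ≈ -1.2879)
R = 16016 (R = -13*(-1 - 13)*88 = -13*(-14)*88 = 182*88 = 16016)
(R + 10098)*(((m + 1009) + 16033) + 23974) = (16016 + 10098)*(((-46728229/36281208 + 1009) + 16033) + 23974) = 26114*((36561010643/36281208 + 16033) + 23974) = 26114*(618257618507/36281208 + 23974) = 26114*(1488063299099/36281208) = 19429642496335643/18140604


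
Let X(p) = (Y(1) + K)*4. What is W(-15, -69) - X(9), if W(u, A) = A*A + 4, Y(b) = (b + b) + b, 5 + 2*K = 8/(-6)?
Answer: 14297/3 ≈ 4765.7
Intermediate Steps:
K = -19/6 (K = -5/2 + (8/(-6))/2 = -5/2 + (8*(-⅙))/2 = -5/2 + (½)*(-4/3) = -5/2 - ⅔ = -19/6 ≈ -3.1667)
Y(b) = 3*b (Y(b) = 2*b + b = 3*b)
W(u, A) = 4 + A² (W(u, A) = A² + 4 = 4 + A²)
X(p) = -⅔ (X(p) = (3*1 - 19/6)*4 = (3 - 19/6)*4 = -⅙*4 = -⅔)
W(-15, -69) - X(9) = (4 + (-69)²) - 1*(-⅔) = (4 + 4761) + ⅔ = 4765 + ⅔ = 14297/3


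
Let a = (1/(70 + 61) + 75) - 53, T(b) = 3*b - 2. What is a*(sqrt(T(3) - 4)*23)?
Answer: 66309*sqrt(3)/131 ≈ 876.72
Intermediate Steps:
T(b) = -2 + 3*b
a = 2883/131 (a = (1/131 + 75) - 53 = 9826/131 - 53 = 2883/131 ≈ 22.008)
a*(sqrt(T(3) - 4)*23) = 2883*(sqrt((-2 + 3*3) - 4)*23)/131 = 2883*(sqrt((-2 + 9) - 4)*23)/131 = 2883*(sqrt(7 - 4)*23)/131 = 2883*(sqrt(3)*23)/131 = 2883*(23*sqrt(3))/131 = 66309*sqrt(3)/131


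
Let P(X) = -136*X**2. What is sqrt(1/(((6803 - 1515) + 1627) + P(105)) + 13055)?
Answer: sqrt(29080162307569890)/1492485 ≈ 114.26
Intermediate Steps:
sqrt(1/(((6803 - 1515) + 1627) + P(105)) + 13055) = sqrt(1/(((6803 - 1515) + 1627) - 136*105**2) + 13055) = sqrt(1/((5288 + 1627) - 136*11025) + 13055) = sqrt(1/(6915 - 1499400) + 13055) = sqrt(1/(-1492485) + 13055) = sqrt(-1/1492485 + 13055) = sqrt(19484391674/1492485) = sqrt(29080162307569890)/1492485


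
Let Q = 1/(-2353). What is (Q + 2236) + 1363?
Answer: 8468446/2353 ≈ 3599.0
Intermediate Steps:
Q = -1/2353 ≈ -0.00042499
(Q + 2236) + 1363 = (-1/2353 + 2236) + 1363 = 5261307/2353 + 1363 = 8468446/2353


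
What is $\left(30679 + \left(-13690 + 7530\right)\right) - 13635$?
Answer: $10884$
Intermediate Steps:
$\left(30679 + \left(-13690 + 7530\right)\right) - 13635 = \left(30679 - 6160\right) - 13635 = 24519 - 13635 = 10884$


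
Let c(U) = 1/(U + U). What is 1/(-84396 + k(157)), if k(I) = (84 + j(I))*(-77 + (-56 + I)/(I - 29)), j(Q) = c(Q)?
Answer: -40192/3649351667 ≈ -1.1013e-5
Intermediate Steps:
c(U) = 1/(2*U)
j(Q) = 1/(2*Q)
k(I) = (-77 + (-56 + I)/(-29 + I))*(84 + 1/(2*I)) (k(I) = (84 + 1/(2*I))*(-77 + (-56 + I)/(I - 29)) = (84 + 1/(2*I))*(-77 + (-56 + I)/(-29 + I)) = (-77 + (-56 + I)/(-29 + I))*(84 + 1/(2*I)))
1/(-84396 + k(157)) = 1/(-84396 + (1/2)*(2177 - 4*157*(-91415 + 3192*157))/(157*(-29 + 157))) = 1/(-84396 + (1/2)*(1/157)*(2177 - 4*157*(-91415 + 501144))/128) = 1/(-84396 + (1/2)*(1/157)*(1/128)*(2177 - 4*157*409729)) = 1/(-84396 + (1/2)*(1/157)*(1/128)*(2177 - 257309812)) = 1/(-84396 + (1/2)*(1/157)*(1/128)*(-257307635)) = 1/(-84396 - 257307635/40192) = 1/(-3649351667/40192) = -40192/3649351667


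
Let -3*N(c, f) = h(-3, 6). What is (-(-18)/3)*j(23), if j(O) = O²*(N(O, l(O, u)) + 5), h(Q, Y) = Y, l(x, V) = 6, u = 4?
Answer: 9522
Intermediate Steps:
N(c, f) = -2 (N(c, f) = -⅓*6 = -2)
j(O) = 3*O² (j(O) = O²*(-2 + 5) = O²*3 = 3*O²)
(-(-18)/3)*j(23) = (-(-18)/3)*(3*23²) = (-(-18)/3)*(3*529) = -6*(-1)*1587 = 6*1587 = 9522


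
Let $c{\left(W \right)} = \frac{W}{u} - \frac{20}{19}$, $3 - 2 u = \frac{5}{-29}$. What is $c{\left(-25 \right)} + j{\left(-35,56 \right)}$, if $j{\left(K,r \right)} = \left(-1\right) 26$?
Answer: $- \frac{37419}{874} \approx -42.813$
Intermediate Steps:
$u = \frac{46}{29}$ ($u = \frac{3}{2} - \frac{5 \frac{1}{-29}}{2} = \frac{3}{2} - \frac{5 \left(- \frac{1}{29}\right)}{2} = \frac{3}{2} - - \frac{5}{58} = \frac{3}{2} + \frac{5}{58} = \frac{46}{29} \approx 1.5862$)
$j{\left(K,r \right)} = -26$
$c{\left(W \right)} = - \frac{20}{19} + \frac{29 W}{46}$ ($c{\left(W \right)} = \frac{W}{\frac{46}{29}} - \frac{20}{19} = W \frac{29}{46} - \frac{20}{19} = \frac{29 W}{46} - \frac{20}{19} = - \frac{20}{19} + \frac{29 W}{46}$)
$c{\left(-25 \right)} + j{\left(-35,56 \right)} = \left(- \frac{20}{19} + \frac{29}{46} \left(-25\right)\right) - 26 = \left(- \frac{20}{19} - \frac{725}{46}\right) - 26 = - \frac{14695}{874} - 26 = - \frac{37419}{874}$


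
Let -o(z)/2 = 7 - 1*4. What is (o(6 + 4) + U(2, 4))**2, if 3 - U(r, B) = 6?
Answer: 81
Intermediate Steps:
U(r, B) = -3 (U(r, B) = 3 - 1*6 = 3 - 6 = -3)
o(z) = -6 (o(z) = -2*(7 - 1*4) = -2*(7 - 4) = -2*3 = -6)
(o(6 + 4) + U(2, 4))**2 = (-6 - 3)**2 = (-9)**2 = 81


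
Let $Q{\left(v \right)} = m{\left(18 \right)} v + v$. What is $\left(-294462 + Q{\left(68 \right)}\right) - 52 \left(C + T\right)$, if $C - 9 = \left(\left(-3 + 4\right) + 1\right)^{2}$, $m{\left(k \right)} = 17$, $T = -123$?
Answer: $-287518$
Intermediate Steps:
$C = 13$ ($C = 9 + \left(\left(-3 + 4\right) + 1\right)^{2} = 9 + \left(1 + 1\right)^{2} = 9 + 2^{2} = 9 + 4 = 13$)
$Q{\left(v \right)} = 18 v$ ($Q{\left(v \right)} = 17 v + v = 18 v$)
$\left(-294462 + Q{\left(68 \right)}\right) - 52 \left(C + T\right) = \left(-294462 + 18 \cdot 68\right) - 52 \left(13 - 123\right) = \left(-294462 + 1224\right) - -5720 = -293238 + 5720 = -287518$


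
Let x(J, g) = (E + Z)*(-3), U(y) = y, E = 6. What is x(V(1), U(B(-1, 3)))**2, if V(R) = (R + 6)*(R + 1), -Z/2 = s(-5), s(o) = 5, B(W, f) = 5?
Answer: 144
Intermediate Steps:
Z = -10 (Z = -2*5 = -10)
V(R) = (1 + R)*(6 + R) (V(R) = (6 + R)*(1 + R) = (1 + R)*(6 + R))
x(J, g) = 12 (x(J, g) = (6 - 10)*(-3) = -4*(-3) = 12)
x(V(1), U(B(-1, 3)))**2 = 12**2 = 144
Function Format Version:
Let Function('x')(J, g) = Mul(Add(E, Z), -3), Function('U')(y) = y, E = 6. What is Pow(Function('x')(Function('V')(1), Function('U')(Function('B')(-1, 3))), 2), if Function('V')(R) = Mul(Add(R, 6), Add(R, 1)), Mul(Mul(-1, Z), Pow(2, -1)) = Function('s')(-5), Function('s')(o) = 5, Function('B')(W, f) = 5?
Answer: 144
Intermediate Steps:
Z = -10 (Z = Mul(-2, 5) = -10)
Function('V')(R) = Mul(Add(1, R), Add(6, R)) (Function('V')(R) = Mul(Add(6, R), Add(1, R)) = Mul(Add(1, R), Add(6, R)))
Function('x')(J, g) = 12 (Function('x')(J, g) = Mul(Add(6, -10), -3) = Mul(-4, -3) = 12)
Pow(Function('x')(Function('V')(1), Function('U')(Function('B')(-1, 3))), 2) = Pow(12, 2) = 144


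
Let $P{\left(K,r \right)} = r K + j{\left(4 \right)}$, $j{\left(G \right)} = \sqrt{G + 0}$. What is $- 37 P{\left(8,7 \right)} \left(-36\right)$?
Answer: $77256$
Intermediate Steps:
$j{\left(G \right)} = \sqrt{G}$
$P{\left(K,r \right)} = 2 + K r$ ($P{\left(K,r \right)} = r K + \sqrt{4} = K r + 2 = 2 + K r$)
$- 37 P{\left(8,7 \right)} \left(-36\right) = - 37 \left(2 + 8 \cdot 7\right) \left(-36\right) = - 37 \left(2 + 56\right) \left(-36\right) = \left(-37\right) 58 \left(-36\right) = \left(-2146\right) \left(-36\right) = 77256$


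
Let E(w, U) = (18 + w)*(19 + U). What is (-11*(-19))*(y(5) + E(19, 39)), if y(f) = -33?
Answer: 441617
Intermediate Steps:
(-11*(-19))*(y(5) + E(19, 39)) = (-11*(-19))*(-33 + (342 + 18*39 + 19*19 + 39*19)) = 209*(-33 + (342 + 702 + 361 + 741)) = 209*(-33 + 2146) = 209*2113 = 441617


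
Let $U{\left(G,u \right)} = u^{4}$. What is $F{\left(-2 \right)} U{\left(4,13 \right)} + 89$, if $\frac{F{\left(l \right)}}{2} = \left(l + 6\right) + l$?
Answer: $114333$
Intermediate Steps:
$F{\left(l \right)} = 12 + 4 l$ ($F{\left(l \right)} = 2 \left(\left(l + 6\right) + l\right) = 2 \left(\left(6 + l\right) + l\right) = 2 \left(6 + 2 l\right) = 12 + 4 l$)
$F{\left(-2 \right)} U{\left(4,13 \right)} + 89 = \left(12 + 4 \left(-2\right)\right) 13^{4} + 89 = \left(12 - 8\right) 28561 + 89 = 4 \cdot 28561 + 89 = 114244 + 89 = 114333$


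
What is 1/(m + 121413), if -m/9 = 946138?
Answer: -1/8393829 ≈ -1.1914e-7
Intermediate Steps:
m = -8515242 (m = -9*946138 = -8515242)
1/(m + 121413) = 1/(-8515242 + 121413) = 1/(-8393829) = -1/8393829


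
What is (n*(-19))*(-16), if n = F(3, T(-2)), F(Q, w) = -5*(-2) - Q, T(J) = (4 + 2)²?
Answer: 2128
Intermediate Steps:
T(J) = 36 (T(J) = 6² = 36)
F(Q, w) = 10 - Q
n = 7 (n = 10 - 1*3 = 10 - 3 = 7)
(n*(-19))*(-16) = (7*(-19))*(-16) = -133*(-16) = 2128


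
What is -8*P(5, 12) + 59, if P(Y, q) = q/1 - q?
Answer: 59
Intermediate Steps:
P(Y, q) = 0 (P(Y, q) = q*1 - q = q - q = 0)
-8*P(5, 12) + 59 = -8*0 + 59 = 0 + 59 = 59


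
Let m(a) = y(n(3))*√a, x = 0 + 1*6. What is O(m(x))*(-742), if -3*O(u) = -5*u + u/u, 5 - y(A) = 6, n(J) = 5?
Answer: 742/3 + 3710*√6/3 ≈ 3276.5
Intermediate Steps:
y(A) = -1 (y(A) = 5 - 1*6 = 5 - 6 = -1)
x = 6 (x = 0 + 6 = 6)
m(a) = -√a
O(u) = -⅓ + 5*u/3 (O(u) = -(-5*u + u/u)/3 = -(-5*u + 1)/3 = -(1 - 5*u)/3 = -⅓ + 5*u/3)
O(m(x))*(-742) = (-⅓ + 5*(-√6)/3)*(-742) = (-⅓ - 5*√6/3)*(-742) = 742/3 + 3710*√6/3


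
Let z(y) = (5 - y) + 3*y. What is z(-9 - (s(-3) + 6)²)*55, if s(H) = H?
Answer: -1705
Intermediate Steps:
z(y) = 5 + 2*y
z(-9 - (s(-3) + 6)²)*55 = (5 + 2*(-9 - (-3 + 6)²))*55 = (5 + 2*(-9 - 1*3²))*55 = (5 + 2*(-9 - 1*9))*55 = (5 + 2*(-9 - 9))*55 = (5 + 2*(-18))*55 = (5 - 36)*55 = -31*55 = -1705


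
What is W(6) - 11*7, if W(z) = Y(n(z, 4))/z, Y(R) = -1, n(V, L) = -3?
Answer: -463/6 ≈ -77.167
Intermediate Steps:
W(z) = -1/z
W(6) - 11*7 = -1/6 - 11*7 = -1*⅙ - 77 = -⅙ - 77 = -463/6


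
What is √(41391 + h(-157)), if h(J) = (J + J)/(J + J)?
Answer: 4*√2587 ≈ 203.45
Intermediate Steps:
h(J) = 1 (h(J) = (2*J)/((2*J)) = (2*J)*(1/(2*J)) = 1)
√(41391 + h(-157)) = √(41391 + 1) = √41392 = 4*√2587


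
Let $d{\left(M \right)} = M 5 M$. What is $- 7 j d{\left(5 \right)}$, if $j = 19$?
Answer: $-16625$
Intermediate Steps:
$d{\left(M \right)} = 5 M^{2}$ ($d{\left(M \right)} = 5 M M = 5 M^{2}$)
$- 7 j d{\left(5 \right)} = \left(-7\right) 19 \cdot 5 \cdot 5^{2} = - 133 \cdot 5 \cdot 25 = \left(-133\right) 125 = -16625$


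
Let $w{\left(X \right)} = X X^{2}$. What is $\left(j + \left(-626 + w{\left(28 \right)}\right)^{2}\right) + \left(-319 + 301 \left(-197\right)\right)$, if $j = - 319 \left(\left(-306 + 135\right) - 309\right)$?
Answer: $454891780$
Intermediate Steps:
$w{\left(X \right)} = X^{3}$
$j = 153120$ ($j = - 319 \left(-171 - 309\right) = \left(-319\right) \left(-480\right) = 153120$)
$\left(j + \left(-626 + w{\left(28 \right)}\right)^{2}\right) + \left(-319 + 301 \left(-197\right)\right) = \left(153120 + \left(-626 + 28^{3}\right)^{2}\right) + \left(-319 + 301 \left(-197\right)\right) = \left(153120 + \left(-626 + 21952\right)^{2}\right) - 59616 = \left(153120 + 21326^{2}\right) - 59616 = \left(153120 + 454798276\right) - 59616 = 454951396 - 59616 = 454891780$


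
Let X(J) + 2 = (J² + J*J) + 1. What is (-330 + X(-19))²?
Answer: 152881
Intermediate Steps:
X(J) = -1 + 2*J² (X(J) = -2 + ((J² + J*J) + 1) = -2 + ((J² + J²) + 1) = -2 + (2*J² + 1) = -2 + (1 + 2*J²) = -1 + 2*J²)
(-330 + X(-19))² = (-330 + (-1 + 2*(-19)²))² = (-330 + (-1 + 2*361))² = (-330 + (-1 + 722))² = (-330 + 721)² = 391² = 152881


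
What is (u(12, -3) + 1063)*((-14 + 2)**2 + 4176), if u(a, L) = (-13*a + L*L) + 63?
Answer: 4229280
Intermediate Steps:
u(a, L) = 63 + L**2 - 13*a (u(a, L) = (-13*a + L**2) + 63 = (L**2 - 13*a) + 63 = 63 + L**2 - 13*a)
(u(12, -3) + 1063)*((-14 + 2)**2 + 4176) = ((63 + (-3)**2 - 13*12) + 1063)*((-14 + 2)**2 + 4176) = ((63 + 9 - 156) + 1063)*((-12)**2 + 4176) = (-84 + 1063)*(144 + 4176) = 979*4320 = 4229280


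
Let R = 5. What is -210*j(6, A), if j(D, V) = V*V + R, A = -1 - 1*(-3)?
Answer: -1890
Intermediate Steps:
A = 2 (A = -1 + 3 = 2)
j(D, V) = 5 + V² (j(D, V) = V*V + 5 = V² + 5 = 5 + V²)
-210*j(6, A) = -210*(5 + 2²) = -210*(5 + 4) = -210*9 = -1890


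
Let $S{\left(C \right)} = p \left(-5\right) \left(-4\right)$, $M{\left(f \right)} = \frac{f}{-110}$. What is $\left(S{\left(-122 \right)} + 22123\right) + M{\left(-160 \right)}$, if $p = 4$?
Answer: $\frac{244249}{11} \approx 22204.0$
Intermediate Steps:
$M{\left(f \right)} = - \frac{f}{110}$ ($M{\left(f \right)} = f \left(- \frac{1}{110}\right) = - \frac{f}{110}$)
$S{\left(C \right)} = 80$ ($S{\left(C \right)} = 4 \left(-5\right) \left(-4\right) = \left(-20\right) \left(-4\right) = 80$)
$\left(S{\left(-122 \right)} + 22123\right) + M{\left(-160 \right)} = \left(80 + 22123\right) - - \frac{16}{11} = 22203 + \frac{16}{11} = \frac{244249}{11}$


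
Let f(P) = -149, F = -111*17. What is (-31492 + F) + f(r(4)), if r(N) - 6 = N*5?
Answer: -33528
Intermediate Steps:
r(N) = 6 + 5*N (r(N) = 6 + N*5 = 6 + 5*N)
F = -1887
(-31492 + F) + f(r(4)) = (-31492 - 1887) - 149 = -33379 - 149 = -33528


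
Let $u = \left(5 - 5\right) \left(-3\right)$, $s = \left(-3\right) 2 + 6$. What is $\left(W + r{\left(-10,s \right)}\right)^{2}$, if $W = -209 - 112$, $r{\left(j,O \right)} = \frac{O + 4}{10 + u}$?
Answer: $\frac{2569609}{25} \approx 1.0278 \cdot 10^{5}$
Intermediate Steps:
$s = 0$ ($s = -6 + 6 = 0$)
$u = 0$ ($u = 0 \left(-3\right) = 0$)
$r{\left(j,O \right)} = \frac{2}{5} + \frac{O}{10}$ ($r{\left(j,O \right)} = \frac{O + 4}{10 + 0} = \frac{4 + O}{10} = \left(4 + O\right) \frac{1}{10} = \frac{2}{5} + \frac{O}{10}$)
$W = -321$ ($W = -209 - 112 = -321$)
$\left(W + r{\left(-10,s \right)}\right)^{2} = \left(-321 + \left(\frac{2}{5} + \frac{1}{10} \cdot 0\right)\right)^{2} = \left(-321 + \left(\frac{2}{5} + 0\right)\right)^{2} = \left(-321 + \frac{2}{5}\right)^{2} = \left(- \frac{1603}{5}\right)^{2} = \frac{2569609}{25}$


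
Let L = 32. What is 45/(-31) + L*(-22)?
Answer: -21869/31 ≈ -705.45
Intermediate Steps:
45/(-31) + L*(-22) = 45/(-31) + 32*(-22) = 45*(-1/31) - 704 = -45/31 - 704 = -21869/31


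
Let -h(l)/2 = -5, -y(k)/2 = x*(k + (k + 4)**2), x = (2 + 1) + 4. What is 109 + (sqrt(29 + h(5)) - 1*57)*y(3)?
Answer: 41605 - 728*sqrt(39) ≈ 37059.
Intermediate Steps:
x = 7 (x = 3 + 4 = 7)
y(k) = -14*k - 14*(4 + k)**2 (y(k) = -14*(k + (k + 4)**2) = -14*(k + (4 + k)**2) = -2*(7*k + 7*(4 + k)**2) = -14*k - 14*(4 + k)**2)
h(l) = 10 (h(l) = -2*(-5) = 10)
109 + (sqrt(29 + h(5)) - 1*57)*y(3) = 109 + (sqrt(29 + 10) - 1*57)*(-14*3 - 14*(4 + 3)**2) = 109 + (sqrt(39) - 57)*(-42 - 14*7**2) = 109 + (-57 + sqrt(39))*(-42 - 14*49) = 109 + (-57 + sqrt(39))*(-42 - 686) = 109 + (-57 + sqrt(39))*(-728) = 109 + (41496 - 728*sqrt(39)) = 41605 - 728*sqrt(39)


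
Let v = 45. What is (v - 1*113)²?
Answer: 4624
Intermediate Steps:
(v - 1*113)² = (45 - 1*113)² = (45 - 113)² = (-68)² = 4624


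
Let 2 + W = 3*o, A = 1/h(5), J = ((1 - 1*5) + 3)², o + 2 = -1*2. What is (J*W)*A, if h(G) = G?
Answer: -14/5 ≈ -2.8000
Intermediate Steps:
o = -4 (o = -2 - 1*2 = -2 - 2 = -4)
J = 1 (J = ((1 - 5) + 3)² = (-4 + 3)² = (-1)² = 1)
A = ⅕ (A = 1/5 = ⅕ ≈ 0.20000)
W = -14 (W = -2 + 3*(-4) = -2 - 12 = -14)
(J*W)*A = (1*(-14))*(⅕) = -14*⅕ = -14/5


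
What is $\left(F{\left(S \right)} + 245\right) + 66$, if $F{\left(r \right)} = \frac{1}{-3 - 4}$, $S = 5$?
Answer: $\frac{2176}{7} \approx 310.86$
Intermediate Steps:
$F{\left(r \right)} = - \frac{1}{7}$ ($F{\left(r \right)} = \frac{1}{-7} = - \frac{1}{7}$)
$\left(F{\left(S \right)} + 245\right) + 66 = \left(- \frac{1}{7} + 245\right) + 66 = \frac{1714}{7} + 66 = \frac{2176}{7}$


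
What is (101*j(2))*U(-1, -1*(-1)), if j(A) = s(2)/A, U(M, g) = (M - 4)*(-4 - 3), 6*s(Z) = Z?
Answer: 3535/6 ≈ 589.17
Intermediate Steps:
s(Z) = Z/6
U(M, g) = 28 - 7*M (U(M, g) = (-4 + M)*(-7) = 28 - 7*M)
j(A) = 1/(3*A) (j(A) = ((⅙)*2)/A = 1/(3*A))
(101*j(2))*U(-1, -1*(-1)) = (101*((⅓)/2))*(28 - 7*(-1)) = (101*((⅓)*(½)))*(28 + 7) = (101*(⅙))*35 = (101/6)*35 = 3535/6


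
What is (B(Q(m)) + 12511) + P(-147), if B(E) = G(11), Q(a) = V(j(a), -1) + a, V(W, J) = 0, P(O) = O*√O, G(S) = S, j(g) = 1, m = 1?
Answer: 12522 - 1029*I*√3 ≈ 12522.0 - 1782.3*I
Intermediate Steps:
P(O) = O^(3/2)
Q(a) = a (Q(a) = 0 + a = a)
B(E) = 11
(B(Q(m)) + 12511) + P(-147) = (11 + 12511) + (-147)^(3/2) = 12522 - 1029*I*√3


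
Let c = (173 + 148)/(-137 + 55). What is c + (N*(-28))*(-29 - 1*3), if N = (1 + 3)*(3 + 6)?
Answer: 2644671/82 ≈ 32252.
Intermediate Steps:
N = 36 (N = 4*9 = 36)
c = -321/82 (c = 321/(-82) = 321*(-1/82) = -321/82 ≈ -3.9146)
c + (N*(-28))*(-29 - 1*3) = -321/82 + (36*(-28))*(-29 - 1*3) = -321/82 - 1008*(-29 - 3) = -321/82 - 1008*(-32) = -321/82 + 32256 = 2644671/82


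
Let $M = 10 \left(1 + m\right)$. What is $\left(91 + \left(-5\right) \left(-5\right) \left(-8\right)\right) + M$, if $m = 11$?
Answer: $11$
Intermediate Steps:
$M = 120$ ($M = 10 \left(1 + 11\right) = 10 \cdot 12 = 120$)
$\left(91 + \left(-5\right) \left(-5\right) \left(-8\right)\right) + M = \left(91 + \left(-5\right) \left(-5\right) \left(-8\right)\right) + 120 = \left(91 + 25 \left(-8\right)\right) + 120 = \left(91 - 200\right) + 120 = -109 + 120 = 11$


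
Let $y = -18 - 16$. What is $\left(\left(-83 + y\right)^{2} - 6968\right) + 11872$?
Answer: $18593$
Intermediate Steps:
$y = -34$ ($y = -18 - 16 = -34$)
$\left(\left(-83 + y\right)^{2} - 6968\right) + 11872 = \left(\left(-83 - 34\right)^{2} - 6968\right) + 11872 = \left(\left(-117\right)^{2} - 6968\right) + 11872 = \left(13689 - 6968\right) + 11872 = 6721 + 11872 = 18593$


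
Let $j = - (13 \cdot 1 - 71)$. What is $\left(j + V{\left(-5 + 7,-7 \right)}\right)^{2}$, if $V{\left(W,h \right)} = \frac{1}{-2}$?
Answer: $\frac{13225}{4} \approx 3306.3$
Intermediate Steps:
$V{\left(W,h \right)} = - \frac{1}{2}$
$j = 58$ ($j = - (13 - 71) = \left(-1\right) \left(-58\right) = 58$)
$\left(j + V{\left(-5 + 7,-7 \right)}\right)^{2} = \left(58 - \frac{1}{2}\right)^{2} = \left(\frac{115}{2}\right)^{2} = \frac{13225}{4}$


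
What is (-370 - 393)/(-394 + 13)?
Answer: 763/381 ≈ 2.0026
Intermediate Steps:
(-370 - 393)/(-394 + 13) = -763/(-381) = -763*(-1/381) = 763/381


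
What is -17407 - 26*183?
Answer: -22165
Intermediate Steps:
-17407 - 26*183 = -17407 - 1*4758 = -17407 - 4758 = -22165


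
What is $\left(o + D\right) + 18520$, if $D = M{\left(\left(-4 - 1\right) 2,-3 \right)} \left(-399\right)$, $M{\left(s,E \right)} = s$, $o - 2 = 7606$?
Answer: $30118$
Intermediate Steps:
$o = 7608$ ($o = 2 + 7606 = 7608$)
$D = 3990$ ($D = \left(-4 - 1\right) 2 \left(-399\right) = \left(-5\right) 2 \left(-399\right) = \left(-10\right) \left(-399\right) = 3990$)
$\left(o + D\right) + 18520 = \left(7608 + 3990\right) + 18520 = 11598 + 18520 = 30118$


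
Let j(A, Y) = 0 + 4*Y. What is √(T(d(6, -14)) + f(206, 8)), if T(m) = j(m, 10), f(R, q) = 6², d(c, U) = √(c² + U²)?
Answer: 2*√19 ≈ 8.7178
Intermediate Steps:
j(A, Y) = 4*Y
d(c, U) = √(U² + c²)
f(R, q) = 36
T(m) = 40 (T(m) = 4*10 = 40)
√(T(d(6, -14)) + f(206, 8)) = √(40 + 36) = √76 = 2*√19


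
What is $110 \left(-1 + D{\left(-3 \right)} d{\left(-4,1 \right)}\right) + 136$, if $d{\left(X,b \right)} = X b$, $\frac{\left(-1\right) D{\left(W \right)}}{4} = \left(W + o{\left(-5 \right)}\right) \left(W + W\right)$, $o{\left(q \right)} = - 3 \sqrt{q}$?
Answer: $31706 + 31680 i \sqrt{5} \approx 31706.0 + 70839.0 i$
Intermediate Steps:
$D{\left(W \right)} = - 8 W \left(W - 3 i \sqrt{5}\right)$ ($D{\left(W \right)} = - 4 \left(W - 3 \sqrt{-5}\right) \left(W + W\right) = - 4 \left(W - 3 i \sqrt{5}\right) 2 W = - 4 \cdot 2 W \left(W - 3 i \sqrt{5}\right) = - 8 W \left(W - 3 i \sqrt{5}\right)$)
$110 \left(-1 + D{\left(-3 \right)} d{\left(-4,1 \right)}\right) + 136 = 110 \left(-1 + 8 \left(-3\right) \left(\left(-1\right) \left(-3\right) + 3 i \sqrt{5}\right) \left(\left(-4\right) 1\right)\right) + 136 = 110 \left(-1 + 8 \left(-3\right) \left(3 + 3 i \sqrt{5}\right) \left(-4\right)\right) + 136 = 110 \left(-1 + \left(-72 - 72 i \sqrt{5}\right) \left(-4\right)\right) + 136 = 110 \left(-1 + \left(288 + 288 i \sqrt{5}\right)\right) + 136 = 110 \left(287 + 288 i \sqrt{5}\right) + 136 = \left(31570 + 31680 i \sqrt{5}\right) + 136 = 31706 + 31680 i \sqrt{5}$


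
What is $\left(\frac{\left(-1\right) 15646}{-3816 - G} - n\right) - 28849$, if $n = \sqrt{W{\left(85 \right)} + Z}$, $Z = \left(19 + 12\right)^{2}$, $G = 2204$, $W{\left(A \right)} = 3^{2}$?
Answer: $- \frac{86827667}{3010} - \sqrt{970} \approx -28878.0$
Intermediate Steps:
$W{\left(A \right)} = 9$
$Z = 961$ ($Z = 31^{2} = 961$)
$n = \sqrt{970}$ ($n = \sqrt{9 + 961} = \sqrt{970} \approx 31.145$)
$\left(\frac{\left(-1\right) 15646}{-3816 - G} - n\right) - 28849 = \left(\frac{\left(-1\right) 15646}{-3816 - 2204} - \sqrt{970}\right) - 28849 = \left(- \frac{15646}{-3816 - 2204} - \sqrt{970}\right) - 28849 = \left(- \frac{15646}{-6020} - \sqrt{970}\right) - 28849 = \left(\left(-15646\right) \left(- \frac{1}{6020}\right) - \sqrt{970}\right) - 28849 = \left(\frac{7823}{3010} - \sqrt{970}\right) - 28849 = - \frac{86827667}{3010} - \sqrt{970}$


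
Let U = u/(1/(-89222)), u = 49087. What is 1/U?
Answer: -1/4379640314 ≈ -2.2833e-10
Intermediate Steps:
U = -4379640314 (U = 49087/(1/(-89222)) = 49087/(-1/89222) = 49087*(-89222) = -4379640314)
1/U = 1/(-4379640314) = -1/4379640314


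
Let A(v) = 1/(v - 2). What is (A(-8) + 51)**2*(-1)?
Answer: -259081/100 ≈ -2590.8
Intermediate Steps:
A(v) = 1/(-2 + v)
(A(-8) + 51)**2*(-1) = (1/(-2 - 8) + 51)**2*(-1) = (1/(-10) + 51)**2*(-1) = (-1/10 + 51)**2*(-1) = (509/10)**2*(-1) = (259081/100)*(-1) = -259081/100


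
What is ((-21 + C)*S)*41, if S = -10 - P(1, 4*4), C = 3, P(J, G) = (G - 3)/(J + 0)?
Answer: 16974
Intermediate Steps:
P(J, G) = (-3 + G)/J
S = -23 (S = -10 - (-3 + 4*4)/1 = -10 - (-3 + 16) = -10 - 13 = -23)
((-21 + C)*S)*41 = ((-21 + 3)*(-23))*41 = -18*(-23)*41 = 414*41 = 16974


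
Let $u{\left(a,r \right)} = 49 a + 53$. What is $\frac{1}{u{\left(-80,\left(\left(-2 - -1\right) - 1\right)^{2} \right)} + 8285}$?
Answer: $\frac{1}{4418} \approx 0.00022635$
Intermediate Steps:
$u{\left(a,r \right)} = 53 + 49 a$
$\frac{1}{u{\left(-80,\left(\left(-2 - -1\right) - 1\right)^{2} \right)} + 8285} = \frac{1}{\left(53 + 49 \left(-80\right)\right) + 8285} = \frac{1}{\left(53 - 3920\right) + 8285} = \frac{1}{-3867 + 8285} = \frac{1}{4418}$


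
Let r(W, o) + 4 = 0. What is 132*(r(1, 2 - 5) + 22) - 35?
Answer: 2341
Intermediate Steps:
r(W, o) = -4 (r(W, o) = -4 + 0 = -4)
132*(r(1, 2 - 5) + 22) - 35 = 132*(-4 + 22) - 35 = 132*18 - 35 = 2376 - 35 = 2341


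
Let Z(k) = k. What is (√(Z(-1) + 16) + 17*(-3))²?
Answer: (51 - √15)² ≈ 2221.0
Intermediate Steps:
(√(Z(-1) + 16) + 17*(-3))² = (√(-1 + 16) + 17*(-3))² = (√15 - 51)² = (-51 + √15)²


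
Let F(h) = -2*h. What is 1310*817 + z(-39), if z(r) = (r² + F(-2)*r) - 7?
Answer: 1071628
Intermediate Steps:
z(r) = -7 + r² + 4*r (z(r) = (r² + (-2*(-2))*r) - 7 = (r² + 4*r) - 7 = -7 + r² + 4*r)
1310*817 + z(-39) = 1310*817 + (-7 + (-39)² + 4*(-39)) = 1070270 + (-7 + 1521 - 156) = 1070270 + 1358 = 1071628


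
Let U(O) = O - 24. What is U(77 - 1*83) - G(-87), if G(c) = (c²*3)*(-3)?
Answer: 68091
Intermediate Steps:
U(O) = -24 + O
G(c) = -9*c² (G(c) = (3*c²)*(-3) = -9*c²)
U(77 - 1*83) - G(-87) = (-24 + (77 - 1*83)) - (-9)*(-87)² = (-24 + (77 - 83)) - (-9)*7569 = (-24 - 6) - 1*(-68121) = -30 + 68121 = 68091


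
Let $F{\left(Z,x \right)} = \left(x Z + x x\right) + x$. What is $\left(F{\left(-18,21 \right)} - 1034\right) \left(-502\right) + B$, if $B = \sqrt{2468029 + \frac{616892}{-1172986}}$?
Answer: $476900 + \frac{\sqrt{848937722718644543}}{586493} \approx 4.7847 \cdot 10^{5}$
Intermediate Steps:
$F{\left(Z,x \right)} = x + x^{2} + Z x$ ($F{\left(Z,x \right)} = \left(Z x + x^{2}\right) + x = \left(x^{2} + Z x\right) + x = x + x^{2} + Z x$)
$B = \frac{\sqrt{848937722718644543}}{586493}$ ($B = \sqrt{2468029 + 616892 \left(- \frac{1}{1172986}\right)} = \sqrt{2468029 - \frac{308446}{586493}} = \sqrt{\frac{1447481423851}{586493}} = \frac{\sqrt{848937722718644543}}{586493} \approx 1571.0$)
$\left(F{\left(-18,21 \right)} - 1034\right) \left(-502\right) + B = \left(21 \left(1 - 18 + 21\right) - 1034\right) \left(-502\right) + \frac{\sqrt{848937722718644543}}{586493} = \left(21 \cdot 4 - 1034\right) \left(-502\right) + \frac{\sqrt{848937722718644543}}{586493} = \left(84 - 1034\right) \left(-502\right) + \frac{\sqrt{848937722718644543}}{586493} = \left(-950\right) \left(-502\right) + \frac{\sqrt{848937722718644543}}{586493} = 476900 + \frac{\sqrt{848937722718644543}}{586493}$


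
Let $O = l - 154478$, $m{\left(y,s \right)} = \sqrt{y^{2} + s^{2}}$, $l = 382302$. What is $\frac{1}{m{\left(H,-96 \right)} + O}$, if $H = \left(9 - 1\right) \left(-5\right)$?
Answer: $\frac{1}{227928} \approx 4.3874 \cdot 10^{-6}$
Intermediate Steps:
$H = -40$ ($H = 8 \left(-5\right) = -40$)
$m{\left(y,s \right)} = \sqrt{s^{2} + y^{2}}$
$O = 227824$ ($O = 382302 - 154478 = 227824$)
$\frac{1}{m{\left(H,-96 \right)} + O} = \frac{1}{\sqrt{\left(-96\right)^{2} + \left(-40\right)^{2}} + 227824} = \frac{1}{\sqrt{9216 + 1600} + 227824} = \frac{1}{\sqrt{10816} + 227824} = \frac{1}{104 + 227824} = \frac{1}{227928}$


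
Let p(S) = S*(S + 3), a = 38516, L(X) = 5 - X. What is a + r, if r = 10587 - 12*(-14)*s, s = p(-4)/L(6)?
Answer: 48431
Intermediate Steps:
p(S) = S*(3 + S)
s = -4 (s = (-4*(3 - 4))/(5 - 1*6) = (-4*(-1))/(5 - 6) = 4/(-1) = 4*(-1) = -4)
r = 9915 (r = 10587 - 12*(-14)*(-4) = 10587 - (-168)*(-4) = 10587 - 1*672 = 10587 - 672 = 9915)
a + r = 38516 + 9915 = 48431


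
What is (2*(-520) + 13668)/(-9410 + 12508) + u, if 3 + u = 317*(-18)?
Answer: -8836927/1549 ≈ -5704.9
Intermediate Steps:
u = -5709 (u = -3 + 317*(-18) = -3 - 5706 = -5709)
(2*(-520) + 13668)/(-9410 + 12508) + u = (2*(-520) + 13668)/(-9410 + 12508) - 5709 = (-1040 + 13668)/3098 - 5709 = 12628*(1/3098) - 5709 = 6314/1549 - 5709 = -8836927/1549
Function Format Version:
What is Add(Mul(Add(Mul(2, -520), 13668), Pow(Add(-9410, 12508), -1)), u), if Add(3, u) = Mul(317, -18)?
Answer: Rational(-8836927, 1549) ≈ -5704.9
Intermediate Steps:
u = -5709 (u = Add(-3, Mul(317, -18)) = Add(-3, -5706) = -5709)
Add(Mul(Add(Mul(2, -520), 13668), Pow(Add(-9410, 12508), -1)), u) = Add(Mul(Add(Mul(2, -520), 13668), Pow(Add(-9410, 12508), -1)), -5709) = Add(Mul(Add(-1040, 13668), Pow(3098, -1)), -5709) = Add(Mul(12628, Rational(1, 3098)), -5709) = Add(Rational(6314, 1549), -5709) = Rational(-8836927, 1549)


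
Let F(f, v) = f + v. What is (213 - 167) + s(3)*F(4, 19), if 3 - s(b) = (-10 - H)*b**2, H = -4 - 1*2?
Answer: 943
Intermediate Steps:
H = -6 (H = -4 - 2 = -6)
s(b) = 3 + 4*b**2 (s(b) = 3 - (-10 - 1*(-6))*b**2 = 3 - (-10 + 6)*b**2 = 3 - (-4)*b**2 = 3 + 4*b**2)
(213 - 167) + s(3)*F(4, 19) = (213 - 167) + (3 + 4*3**2)*(4 + 19) = 46 + (3 + 4*9)*23 = 46 + (3 + 36)*23 = 46 + 39*23 = 46 + 897 = 943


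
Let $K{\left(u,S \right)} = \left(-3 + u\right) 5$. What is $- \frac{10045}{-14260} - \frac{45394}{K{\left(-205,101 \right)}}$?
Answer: $\frac{16444131}{370760} \approx 44.352$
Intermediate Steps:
$K{\left(u,S \right)} = -15 + 5 u$
$- \frac{10045}{-14260} - \frac{45394}{K{\left(-205,101 \right)}} = - \frac{10045}{-14260} - \frac{45394}{-15 + 5 \left(-205\right)} = \left(-10045\right) \left(- \frac{1}{14260}\right) - \frac{45394}{-15 - 1025} = \frac{2009}{2852} - \frac{45394}{-1040} = \frac{2009}{2852} - - \frac{22697}{520} = \frac{2009}{2852} + \frac{22697}{520} = \frac{16444131}{370760}$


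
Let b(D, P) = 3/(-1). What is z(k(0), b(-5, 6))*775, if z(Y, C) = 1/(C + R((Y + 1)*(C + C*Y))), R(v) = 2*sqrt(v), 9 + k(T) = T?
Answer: -775/259 - 12400*I*sqrt(3)/777 ≈ -2.9923 - 27.641*I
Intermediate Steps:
k(T) = -9 + T
b(D, P) = -3 (b(D, P) = 3*(-1) = -3)
z(Y, C) = 1/(C + 2*sqrt((1 + Y)*(C + C*Y))) (z(Y, C) = 1/(C + 2*sqrt((Y + 1)*(C + C*Y))) = 1/(C + 2*sqrt((1 + Y)*(C + C*Y))))
z(k(0), b(-5, 6))*775 = 775/(-3 + 2*sqrt(-3*(1 + (-9 + 0)**2 + 2*(-9 + 0)))) = 775/(-3 + 2*sqrt(-3*(1 + (-9)**2 + 2*(-9)))) = 775/(-3 + 2*sqrt(-3*(1 + 81 - 18))) = 775/(-3 + 2*sqrt(-3*64)) = 775/(-3 + 2*sqrt(-192)) = 775/(-3 + 2*(8*I*sqrt(3))) = 775/(-3 + 16*I*sqrt(3))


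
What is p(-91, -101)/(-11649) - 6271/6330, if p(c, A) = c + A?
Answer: -23945173/24579390 ≈ -0.97420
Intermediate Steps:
p(c, A) = A + c
p(-91, -101)/(-11649) - 6271/6330 = (-101 - 91)/(-11649) - 6271/6330 = -192*(-1/11649) - 6271*1/6330 = 64/3883 - 6271/6330 = -23945173/24579390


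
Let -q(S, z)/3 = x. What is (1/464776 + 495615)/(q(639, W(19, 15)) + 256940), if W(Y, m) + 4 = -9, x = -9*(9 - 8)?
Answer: 230349957241/119432094392 ≈ 1.9287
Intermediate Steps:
x = -9 (x = -9*1 = -9)
W(Y, m) = -13 (W(Y, m) = -4 - 9 = -13)
q(S, z) = 27 (q(S, z) = -3*(-9) = 27)
(1/464776 + 495615)/(q(639, W(19, 15)) + 256940) = (1/464776 + 495615)/(27 + 256940) = (1/464776 + 495615)/256967 = (230349957241/464776)*(1/256967) = 230349957241/119432094392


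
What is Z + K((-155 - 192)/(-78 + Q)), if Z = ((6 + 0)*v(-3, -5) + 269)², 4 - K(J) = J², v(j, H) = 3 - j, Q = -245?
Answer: 9705502132/104329 ≈ 93028.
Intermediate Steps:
K(J) = 4 - J²
Z = 93025 (Z = ((6 + 0)*(3 - 1*(-3)) + 269)² = (6*(3 + 3) + 269)² = (6*6 + 269)² = (36 + 269)² = 305² = 93025)
Z + K((-155 - 192)/(-78 + Q)) = 93025 + (4 - ((-155 - 192)/(-78 - 245))²) = 93025 + (4 - (-347/(-323))²) = 93025 + (4 - (-347*(-1/323))²) = 93025 + (4 - (347/323)²) = 93025 + (4 - 1*120409/104329) = 93025 + (4 - 120409/104329) = 93025 + 296907/104329 = 9705502132/104329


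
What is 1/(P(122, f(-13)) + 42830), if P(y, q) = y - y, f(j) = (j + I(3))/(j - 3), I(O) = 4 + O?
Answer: 1/42830 ≈ 2.3348e-5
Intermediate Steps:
f(j) = (7 + j)/(-3 + j) (f(j) = (j + (4 + 3))/(j - 3) = (j + 7)/(-3 + j) = (7 + j)/(-3 + j))
P(y, q) = 0
1/(P(122, f(-13)) + 42830) = 1/(0 + 42830) = 1/42830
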